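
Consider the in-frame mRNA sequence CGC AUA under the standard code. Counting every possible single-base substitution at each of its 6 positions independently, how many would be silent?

Codon 1 (CGC, Arg): 3 synonymous substitutions.
Codon 2 (AUA, Ile): 2 synonymous substitutions.
Total: 3 + 2 = 5.

5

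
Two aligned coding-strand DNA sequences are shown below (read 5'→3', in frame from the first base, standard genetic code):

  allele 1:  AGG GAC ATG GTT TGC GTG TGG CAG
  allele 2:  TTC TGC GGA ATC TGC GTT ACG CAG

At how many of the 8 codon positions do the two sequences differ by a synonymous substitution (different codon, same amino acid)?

1

Codon 1: AGG Arg / TTC Phe — nonsynonymous.
Codon 2: GAC Asp / TGC Cys — nonsynonymous.
Codon 3: ATG Met / GGA Gly — nonsynonymous.
Codon 4: GTT Val / ATC Ile — nonsynonymous.
Codon 5: TGC Cys / TGC Cys — identical.
Codon 6: GTG Val / GTT Val — synonymous.
Codon 7: TGG Trp / ACG Thr — nonsynonymous.
Codon 8: CAG Gln / CAG Gln — identical.
Synonymous differences: 1.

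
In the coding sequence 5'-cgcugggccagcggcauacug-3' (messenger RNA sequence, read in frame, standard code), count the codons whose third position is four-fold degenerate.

4

Codon 1 CGC (Arg): third position 4-fold.
Codon 2 UGG (Trp): third position 1-fold.
Codon 3 GCC (Ala): third position 4-fold.
Codon 4 AGC (Ser): third position 2-fold.
Codon 5 GGC (Gly): third position 4-fold.
Codon 6 AUA (Ile): third position 3-fold.
Codon 7 CUG (Leu): third position 4-fold.
Four-fold degenerate third positions: 4.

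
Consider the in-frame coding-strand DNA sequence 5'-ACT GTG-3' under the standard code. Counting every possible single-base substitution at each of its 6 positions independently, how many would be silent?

6

Codon 1 (ACT, Thr): 3 synonymous substitutions.
Codon 2 (GTG, Val): 3 synonymous substitutions.
Total: 3 + 3 = 6.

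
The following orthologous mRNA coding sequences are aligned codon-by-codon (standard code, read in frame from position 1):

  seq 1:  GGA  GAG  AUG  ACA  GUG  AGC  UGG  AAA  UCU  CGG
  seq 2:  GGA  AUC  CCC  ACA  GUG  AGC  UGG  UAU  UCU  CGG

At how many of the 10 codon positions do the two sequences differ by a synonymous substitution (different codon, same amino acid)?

0

Codon 1: GGA Gly / GGA Gly — identical.
Codon 2: GAG Glu / AUC Ile — nonsynonymous.
Codon 3: AUG Met / CCC Pro — nonsynonymous.
Codon 4: ACA Thr / ACA Thr — identical.
Codon 5: GUG Val / GUG Val — identical.
Codon 6: AGC Ser / AGC Ser — identical.
Codon 7: UGG Trp / UGG Trp — identical.
Codon 8: AAA Lys / UAU Tyr — nonsynonymous.
Codon 9: UCU Ser / UCU Ser — identical.
Codon 10: CGG Arg / CGG Arg — identical.
Synonymous differences: 0.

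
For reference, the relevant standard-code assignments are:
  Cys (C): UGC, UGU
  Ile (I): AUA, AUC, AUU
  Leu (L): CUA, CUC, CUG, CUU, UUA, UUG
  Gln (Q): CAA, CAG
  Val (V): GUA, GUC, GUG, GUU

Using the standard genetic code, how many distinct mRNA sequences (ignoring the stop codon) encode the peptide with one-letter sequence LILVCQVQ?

Leu: 6 codons.
Ile: 3 codons.
Leu: 6 codons.
Val: 4 codons.
Cys: 2 codons.
Gln: 2 codons.
Val: 4 codons.
Gln: 2 codons.
6 × 3 × 6 × 4 × 2 × 2 × 4 × 2 = 13824.

13824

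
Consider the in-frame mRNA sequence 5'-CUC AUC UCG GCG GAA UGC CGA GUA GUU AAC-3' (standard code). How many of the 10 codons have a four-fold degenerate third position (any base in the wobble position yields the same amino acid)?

Codon 1 CUC (Leu): third position 4-fold.
Codon 2 AUC (Ile): third position 3-fold.
Codon 3 UCG (Ser): third position 4-fold.
Codon 4 GCG (Ala): third position 4-fold.
Codon 5 GAA (Glu): third position 2-fold.
Codon 6 UGC (Cys): third position 2-fold.
Codon 7 CGA (Arg): third position 4-fold.
Codon 8 GUA (Val): third position 4-fold.
Codon 9 GUU (Val): third position 4-fold.
Codon 10 AAC (Asn): third position 2-fold.
Four-fold degenerate third positions: 6.

6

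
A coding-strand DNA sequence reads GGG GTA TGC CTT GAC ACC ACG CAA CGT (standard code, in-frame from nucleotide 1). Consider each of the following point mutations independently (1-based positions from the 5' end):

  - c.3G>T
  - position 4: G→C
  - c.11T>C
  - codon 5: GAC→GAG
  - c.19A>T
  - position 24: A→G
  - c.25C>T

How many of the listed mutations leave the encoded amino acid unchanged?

2

Codon 1: GGG (Gly) → GGT (Gly) — synonymous.
Codon 2: GTA (Val) → CTA (Leu) — missense.
Codon 4: CTT (Leu) → CCT (Pro) — missense.
Codon 5: GAC (Asp) → GAG (Glu) — missense.
Codon 7: ACG (Thr) → TCG (Ser) — missense.
Codon 8: CAA (Gln) → CAG (Gln) — synonymous.
Codon 9: CGT (Arg) → TGT (Cys) — missense.
Synonymous: 2 of 7.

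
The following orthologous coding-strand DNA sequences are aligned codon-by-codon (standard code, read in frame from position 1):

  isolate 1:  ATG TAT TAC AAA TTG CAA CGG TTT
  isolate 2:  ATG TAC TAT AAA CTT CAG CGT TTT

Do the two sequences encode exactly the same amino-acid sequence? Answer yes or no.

Codon 1: ATG Met / ATG Met — identical.
Codon 2: TAT Tyr / TAC Tyr — synonymous.
Codon 3: TAC Tyr / TAT Tyr — synonymous.
Codon 4: AAA Lys / AAA Lys — identical.
Codon 5: TTG Leu / CTT Leu — synonymous.
Codon 6: CAA Gln / CAG Gln — synonymous.
Codon 7: CGG Arg / CGT Arg — synonymous.
Codon 8: TTT Phe / TTT Phe — identical.
Nonsynonymous differences: 0 → same protein.

yes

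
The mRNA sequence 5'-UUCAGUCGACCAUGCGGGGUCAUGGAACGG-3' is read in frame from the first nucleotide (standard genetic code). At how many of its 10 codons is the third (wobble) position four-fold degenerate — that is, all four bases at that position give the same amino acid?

5

Codon 1 UUC (Phe): third position 2-fold.
Codon 2 AGU (Ser): third position 2-fold.
Codon 3 CGA (Arg): third position 4-fold.
Codon 4 CCA (Pro): third position 4-fold.
Codon 5 UGC (Cys): third position 2-fold.
Codon 6 GGG (Gly): third position 4-fold.
Codon 7 GUC (Val): third position 4-fold.
Codon 8 AUG (Met): third position 1-fold.
Codon 9 GAA (Glu): third position 2-fold.
Codon 10 CGG (Arg): third position 4-fold.
Four-fold degenerate third positions: 5.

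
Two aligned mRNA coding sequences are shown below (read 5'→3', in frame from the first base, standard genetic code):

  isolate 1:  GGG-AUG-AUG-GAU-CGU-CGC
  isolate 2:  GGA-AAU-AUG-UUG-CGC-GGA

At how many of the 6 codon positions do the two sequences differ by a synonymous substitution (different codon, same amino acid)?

2

Codon 1: GGG Gly / GGA Gly — synonymous.
Codon 2: AUG Met / AAU Asn — nonsynonymous.
Codon 3: AUG Met / AUG Met — identical.
Codon 4: GAU Asp / UUG Leu — nonsynonymous.
Codon 5: CGU Arg / CGC Arg — synonymous.
Codon 6: CGC Arg / GGA Gly — nonsynonymous.
Synonymous differences: 2.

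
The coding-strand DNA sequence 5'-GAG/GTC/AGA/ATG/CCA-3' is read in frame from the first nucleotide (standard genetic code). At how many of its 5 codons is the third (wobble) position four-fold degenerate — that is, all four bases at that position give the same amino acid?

2

Codon 1 GAG (Glu): third position 2-fold.
Codon 2 GTC (Val): third position 4-fold.
Codon 3 AGA (Arg): third position 2-fold.
Codon 4 ATG (Met): third position 1-fold.
Codon 5 CCA (Pro): third position 4-fold.
Four-fold degenerate third positions: 2.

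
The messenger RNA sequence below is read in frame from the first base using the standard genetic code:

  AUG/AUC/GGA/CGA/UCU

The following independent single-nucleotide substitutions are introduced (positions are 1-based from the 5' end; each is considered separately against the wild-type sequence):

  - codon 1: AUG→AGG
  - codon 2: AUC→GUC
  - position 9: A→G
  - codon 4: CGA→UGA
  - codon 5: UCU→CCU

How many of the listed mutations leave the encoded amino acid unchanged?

1

Codon 1: AUG (Met) → AGG (Arg) — missense.
Codon 2: AUC (Ile) → GUC (Val) — missense.
Codon 3: GGA (Gly) → GGG (Gly) — synonymous.
Codon 4: CGA (Arg) → UGA (Stop) — nonsense.
Codon 5: UCU (Ser) → CCU (Pro) — missense.
Synonymous: 1 of 5.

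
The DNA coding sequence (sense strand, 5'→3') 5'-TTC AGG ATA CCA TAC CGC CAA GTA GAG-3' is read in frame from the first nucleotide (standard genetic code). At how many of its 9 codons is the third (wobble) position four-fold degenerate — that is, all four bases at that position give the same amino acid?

3

Codon 1 TTC (Phe): third position 2-fold.
Codon 2 AGG (Arg): third position 2-fold.
Codon 3 ATA (Ile): third position 3-fold.
Codon 4 CCA (Pro): third position 4-fold.
Codon 5 TAC (Tyr): third position 2-fold.
Codon 6 CGC (Arg): third position 4-fold.
Codon 7 CAA (Gln): third position 2-fold.
Codon 8 GTA (Val): third position 4-fold.
Codon 9 GAG (Glu): third position 2-fold.
Four-fold degenerate third positions: 3.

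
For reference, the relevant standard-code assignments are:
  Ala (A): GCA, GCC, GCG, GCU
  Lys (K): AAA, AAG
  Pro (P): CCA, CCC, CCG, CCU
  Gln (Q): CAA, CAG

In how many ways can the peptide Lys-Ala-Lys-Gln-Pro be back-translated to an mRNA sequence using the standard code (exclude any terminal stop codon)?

128

Lys: 2 codons.
Ala: 4 codons.
Lys: 2 codons.
Gln: 2 codons.
Pro: 4 codons.
2 × 4 × 2 × 2 × 4 = 128.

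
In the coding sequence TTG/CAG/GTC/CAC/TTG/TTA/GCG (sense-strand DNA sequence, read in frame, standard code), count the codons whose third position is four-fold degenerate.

Codon 1 TTG (Leu): third position 2-fold.
Codon 2 CAG (Gln): third position 2-fold.
Codon 3 GTC (Val): third position 4-fold.
Codon 4 CAC (His): third position 2-fold.
Codon 5 TTG (Leu): third position 2-fold.
Codon 6 TTA (Leu): third position 2-fold.
Codon 7 GCG (Ala): third position 4-fold.
Four-fold degenerate third positions: 2.

2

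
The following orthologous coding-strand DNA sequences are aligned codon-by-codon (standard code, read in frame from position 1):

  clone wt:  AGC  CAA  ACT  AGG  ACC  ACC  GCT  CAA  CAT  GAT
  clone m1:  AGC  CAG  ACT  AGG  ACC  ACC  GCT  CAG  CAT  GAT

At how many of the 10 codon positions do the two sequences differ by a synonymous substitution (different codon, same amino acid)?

2

Codon 1: AGC Ser / AGC Ser — identical.
Codon 2: CAA Gln / CAG Gln — synonymous.
Codon 3: ACT Thr / ACT Thr — identical.
Codon 4: AGG Arg / AGG Arg — identical.
Codon 5: ACC Thr / ACC Thr — identical.
Codon 6: ACC Thr / ACC Thr — identical.
Codon 7: GCT Ala / GCT Ala — identical.
Codon 8: CAA Gln / CAG Gln — synonymous.
Codon 9: CAT His / CAT His — identical.
Codon 10: GAT Asp / GAT Asp — identical.
Synonymous differences: 2.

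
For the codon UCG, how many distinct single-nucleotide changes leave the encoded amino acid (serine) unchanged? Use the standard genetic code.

3

Position 1: none → 0 synonymous.
Position 2: none → 0 synonymous.
Position 3: UCU, UCC, UCA → 3 synonymous.
Total: 0 + 0 + 3 = 3.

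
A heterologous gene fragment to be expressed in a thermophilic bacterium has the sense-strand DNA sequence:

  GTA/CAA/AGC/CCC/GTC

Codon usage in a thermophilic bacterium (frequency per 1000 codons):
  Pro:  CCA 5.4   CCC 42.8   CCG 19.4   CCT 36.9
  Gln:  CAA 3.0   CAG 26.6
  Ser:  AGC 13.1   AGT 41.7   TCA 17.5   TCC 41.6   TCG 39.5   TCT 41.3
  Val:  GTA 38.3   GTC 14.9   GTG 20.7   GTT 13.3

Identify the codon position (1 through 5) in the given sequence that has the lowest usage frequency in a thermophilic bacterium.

Codon 1 GTA (Val): 38.3 per 1000.
Codon 2 CAA (Gln): 3.0 per 1000.
Codon 3 AGC (Ser): 13.1 per 1000.
Codon 4 CCC (Pro): 42.8 per 1000.
Codon 5 GTC (Val): 14.9 per 1000.
Lowest frequency is 3.0 at codon 2.

2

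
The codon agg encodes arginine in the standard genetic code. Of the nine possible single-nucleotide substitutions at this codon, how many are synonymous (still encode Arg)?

Position 1: CGG → 1 synonymous.
Position 2: none → 0 synonymous.
Position 3: AGA → 1 synonymous.
Total: 1 + 0 + 1 = 2.

2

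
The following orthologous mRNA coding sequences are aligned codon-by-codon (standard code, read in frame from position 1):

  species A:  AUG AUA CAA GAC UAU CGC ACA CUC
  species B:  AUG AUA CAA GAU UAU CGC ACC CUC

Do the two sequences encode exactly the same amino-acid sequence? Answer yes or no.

Codon 1: AUG Met / AUG Met — identical.
Codon 2: AUA Ile / AUA Ile — identical.
Codon 3: CAA Gln / CAA Gln — identical.
Codon 4: GAC Asp / GAU Asp — synonymous.
Codon 5: UAU Tyr / UAU Tyr — identical.
Codon 6: CGC Arg / CGC Arg — identical.
Codon 7: ACA Thr / ACC Thr — synonymous.
Codon 8: CUC Leu / CUC Leu — identical.
Nonsynonymous differences: 0 → same protein.

yes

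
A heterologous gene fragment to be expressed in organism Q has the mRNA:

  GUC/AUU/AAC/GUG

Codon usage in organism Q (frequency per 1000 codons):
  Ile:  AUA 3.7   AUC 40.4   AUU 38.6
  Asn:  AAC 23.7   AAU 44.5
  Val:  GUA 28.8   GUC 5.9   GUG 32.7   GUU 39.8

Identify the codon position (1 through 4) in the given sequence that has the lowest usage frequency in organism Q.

1

Codon 1 GUC (Val): 5.9 per 1000.
Codon 2 AUU (Ile): 38.6 per 1000.
Codon 3 AAC (Asn): 23.7 per 1000.
Codon 4 GUG (Val): 32.7 per 1000.
Lowest frequency is 5.9 at codon 1.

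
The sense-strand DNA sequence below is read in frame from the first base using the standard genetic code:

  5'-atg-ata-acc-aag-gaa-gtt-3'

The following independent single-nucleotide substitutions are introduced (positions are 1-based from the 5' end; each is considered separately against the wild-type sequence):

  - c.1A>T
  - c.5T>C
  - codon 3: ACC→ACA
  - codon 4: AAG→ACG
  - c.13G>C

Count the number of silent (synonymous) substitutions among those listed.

1

Codon 1: ATG (Met) → TTG (Leu) — missense.
Codon 2: ATA (Ile) → ACA (Thr) — missense.
Codon 3: ACC (Thr) → ACA (Thr) — synonymous.
Codon 4: AAG (Lys) → ACG (Thr) — missense.
Codon 5: GAA (Glu) → CAA (Gln) — missense.
Synonymous: 1 of 5.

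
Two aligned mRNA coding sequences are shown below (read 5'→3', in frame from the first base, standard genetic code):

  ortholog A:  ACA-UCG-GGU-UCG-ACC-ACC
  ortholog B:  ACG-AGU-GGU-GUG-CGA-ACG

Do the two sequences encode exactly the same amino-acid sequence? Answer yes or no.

Codon 1: ACA Thr / ACG Thr — synonymous.
Codon 2: UCG Ser / AGU Ser — synonymous.
Codon 3: GGU Gly / GGU Gly — identical.
Codon 4: UCG Ser / GUG Val — nonsynonymous.
Codon 5: ACC Thr / CGA Arg — nonsynonymous.
Codon 6: ACC Thr / ACG Thr — synonymous.
Nonsynonymous differences: 2 → different protein.

no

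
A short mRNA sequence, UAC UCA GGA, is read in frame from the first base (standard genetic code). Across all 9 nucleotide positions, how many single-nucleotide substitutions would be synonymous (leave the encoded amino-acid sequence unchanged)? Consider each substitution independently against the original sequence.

Codon 1 (UAC, Tyr): 1 synonymous substitution.
Codon 2 (UCA, Ser): 3 synonymous substitutions.
Codon 3 (GGA, Gly): 3 synonymous substitutions.
Total: 1 + 3 + 3 = 7.

7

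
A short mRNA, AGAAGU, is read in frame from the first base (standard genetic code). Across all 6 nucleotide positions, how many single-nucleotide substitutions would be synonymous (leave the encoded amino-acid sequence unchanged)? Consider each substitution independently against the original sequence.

Codon 1 (AGA, Arg): 2 synonymous substitutions.
Codon 2 (AGU, Ser): 1 synonymous substitution.
Total: 2 + 1 = 3.

3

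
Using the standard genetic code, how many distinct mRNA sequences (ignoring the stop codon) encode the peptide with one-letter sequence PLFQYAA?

Pro: 4 codons.
Leu: 6 codons.
Phe: 2 codons.
Gln: 2 codons.
Tyr: 2 codons.
Ala: 4 codons.
Ala: 4 codons.
4 × 6 × 2 × 2 × 2 × 4 × 4 = 3072.

3072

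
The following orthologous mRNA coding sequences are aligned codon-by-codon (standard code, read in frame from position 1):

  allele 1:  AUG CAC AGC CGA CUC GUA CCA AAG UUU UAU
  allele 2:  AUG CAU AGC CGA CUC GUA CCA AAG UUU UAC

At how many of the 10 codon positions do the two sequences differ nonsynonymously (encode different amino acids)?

0

Codon 1: AUG Met / AUG Met — identical.
Codon 2: CAC His / CAU His — synonymous.
Codon 3: AGC Ser / AGC Ser — identical.
Codon 4: CGA Arg / CGA Arg — identical.
Codon 5: CUC Leu / CUC Leu — identical.
Codon 6: GUA Val / GUA Val — identical.
Codon 7: CCA Pro / CCA Pro — identical.
Codon 8: AAG Lys / AAG Lys — identical.
Codon 9: UUU Phe / UUU Phe — identical.
Codon 10: UAU Tyr / UAC Tyr — synonymous.
Nonsynonymous differences: 0.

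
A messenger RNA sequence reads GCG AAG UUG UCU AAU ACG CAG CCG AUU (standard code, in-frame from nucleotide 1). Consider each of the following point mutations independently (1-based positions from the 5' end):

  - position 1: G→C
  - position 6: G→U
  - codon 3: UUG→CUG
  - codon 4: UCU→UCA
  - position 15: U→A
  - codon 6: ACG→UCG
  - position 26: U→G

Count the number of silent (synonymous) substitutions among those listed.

2

Codon 1: GCG (Ala) → CCG (Pro) — missense.
Codon 2: AAG (Lys) → AAU (Asn) — missense.
Codon 3: UUG (Leu) → CUG (Leu) — synonymous.
Codon 4: UCU (Ser) → UCA (Ser) — synonymous.
Codon 5: AAU (Asn) → AAA (Lys) — missense.
Codon 6: ACG (Thr) → UCG (Ser) — missense.
Codon 9: AUU (Ile) → AGU (Ser) — missense.
Synonymous: 2 of 7.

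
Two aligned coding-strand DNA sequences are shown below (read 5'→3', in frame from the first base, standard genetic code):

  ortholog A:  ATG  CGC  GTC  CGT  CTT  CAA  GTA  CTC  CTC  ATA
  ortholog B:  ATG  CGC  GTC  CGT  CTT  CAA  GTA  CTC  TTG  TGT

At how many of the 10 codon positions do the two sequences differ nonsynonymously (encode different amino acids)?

1

Codon 1: ATG Met / ATG Met — identical.
Codon 2: CGC Arg / CGC Arg — identical.
Codon 3: GTC Val / GTC Val — identical.
Codon 4: CGT Arg / CGT Arg — identical.
Codon 5: CTT Leu / CTT Leu — identical.
Codon 6: CAA Gln / CAA Gln — identical.
Codon 7: GTA Val / GTA Val — identical.
Codon 8: CTC Leu / CTC Leu — identical.
Codon 9: CTC Leu / TTG Leu — synonymous.
Codon 10: ATA Ile / TGT Cys — nonsynonymous.
Nonsynonymous differences: 1.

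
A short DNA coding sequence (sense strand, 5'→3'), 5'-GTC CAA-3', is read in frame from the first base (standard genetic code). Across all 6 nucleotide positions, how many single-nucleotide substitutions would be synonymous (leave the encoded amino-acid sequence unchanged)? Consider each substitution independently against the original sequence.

Codon 1 (GTC, Val): 3 synonymous substitutions.
Codon 2 (CAA, Gln): 1 synonymous substitution.
Total: 3 + 1 = 4.

4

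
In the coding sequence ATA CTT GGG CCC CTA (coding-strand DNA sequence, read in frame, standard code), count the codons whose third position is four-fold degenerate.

4

Codon 1 ATA (Ile): third position 3-fold.
Codon 2 CTT (Leu): third position 4-fold.
Codon 3 GGG (Gly): third position 4-fold.
Codon 4 CCC (Pro): third position 4-fold.
Codon 5 CTA (Leu): third position 4-fold.
Four-fold degenerate third positions: 4.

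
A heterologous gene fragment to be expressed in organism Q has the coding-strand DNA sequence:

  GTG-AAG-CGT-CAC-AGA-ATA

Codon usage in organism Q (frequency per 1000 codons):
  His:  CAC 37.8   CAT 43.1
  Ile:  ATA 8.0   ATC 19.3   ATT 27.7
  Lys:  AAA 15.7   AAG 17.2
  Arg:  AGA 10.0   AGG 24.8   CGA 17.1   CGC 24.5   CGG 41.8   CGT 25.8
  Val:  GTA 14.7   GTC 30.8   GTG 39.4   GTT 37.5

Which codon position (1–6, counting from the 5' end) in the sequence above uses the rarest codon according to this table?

Codon 1 GTG (Val): 39.4 per 1000.
Codon 2 AAG (Lys): 17.2 per 1000.
Codon 3 CGT (Arg): 25.8 per 1000.
Codon 4 CAC (His): 37.8 per 1000.
Codon 5 AGA (Arg): 10.0 per 1000.
Codon 6 ATA (Ile): 8.0 per 1000.
Lowest frequency is 8.0 at codon 6.

6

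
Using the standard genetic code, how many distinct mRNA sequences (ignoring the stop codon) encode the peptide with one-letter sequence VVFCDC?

Val: 4 codons.
Val: 4 codons.
Phe: 2 codons.
Cys: 2 codons.
Asp: 2 codons.
Cys: 2 codons.
4 × 4 × 2 × 2 × 2 × 2 = 256.

256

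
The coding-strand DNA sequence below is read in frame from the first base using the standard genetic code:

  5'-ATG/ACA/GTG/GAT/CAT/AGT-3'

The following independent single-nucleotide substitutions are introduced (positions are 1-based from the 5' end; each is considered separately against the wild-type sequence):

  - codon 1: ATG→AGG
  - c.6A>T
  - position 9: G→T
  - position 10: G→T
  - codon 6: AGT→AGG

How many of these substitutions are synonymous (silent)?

Codon 1: ATG (Met) → AGG (Arg) — missense.
Codon 2: ACA (Thr) → ACT (Thr) — synonymous.
Codon 3: GTG (Val) → GTT (Val) — synonymous.
Codon 4: GAT (Asp) → TAT (Tyr) — missense.
Codon 6: AGT (Ser) → AGG (Arg) — missense.
Synonymous: 2 of 5.

2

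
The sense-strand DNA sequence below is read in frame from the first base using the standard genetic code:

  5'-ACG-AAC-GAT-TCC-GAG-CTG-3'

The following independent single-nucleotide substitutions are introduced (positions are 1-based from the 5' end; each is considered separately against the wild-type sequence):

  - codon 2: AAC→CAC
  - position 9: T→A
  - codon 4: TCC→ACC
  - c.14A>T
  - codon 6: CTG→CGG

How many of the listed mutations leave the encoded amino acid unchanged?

Codon 2: AAC (Asn) → CAC (His) — missense.
Codon 3: GAT (Asp) → GAA (Glu) — missense.
Codon 4: TCC (Ser) → ACC (Thr) — missense.
Codon 5: GAG (Glu) → GTG (Val) — missense.
Codon 6: CTG (Leu) → CGG (Arg) — missense.
Synonymous: 0 of 5.

0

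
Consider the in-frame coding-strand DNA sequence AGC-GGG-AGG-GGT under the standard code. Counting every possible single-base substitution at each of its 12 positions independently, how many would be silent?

9

Codon 1 (AGC, Ser): 1 synonymous substitution.
Codon 2 (GGG, Gly): 3 synonymous substitutions.
Codon 3 (AGG, Arg): 2 synonymous substitutions.
Codon 4 (GGT, Gly): 3 synonymous substitutions.
Total: 1 + 3 + 2 + 3 = 9.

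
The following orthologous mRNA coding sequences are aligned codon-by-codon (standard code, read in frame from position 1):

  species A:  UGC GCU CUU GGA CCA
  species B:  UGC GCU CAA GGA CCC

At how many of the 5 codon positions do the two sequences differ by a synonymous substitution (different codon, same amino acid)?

Codon 1: UGC Cys / UGC Cys — identical.
Codon 2: GCU Ala / GCU Ala — identical.
Codon 3: CUU Leu / CAA Gln — nonsynonymous.
Codon 4: GGA Gly / GGA Gly — identical.
Codon 5: CCA Pro / CCC Pro — synonymous.
Synonymous differences: 1.

1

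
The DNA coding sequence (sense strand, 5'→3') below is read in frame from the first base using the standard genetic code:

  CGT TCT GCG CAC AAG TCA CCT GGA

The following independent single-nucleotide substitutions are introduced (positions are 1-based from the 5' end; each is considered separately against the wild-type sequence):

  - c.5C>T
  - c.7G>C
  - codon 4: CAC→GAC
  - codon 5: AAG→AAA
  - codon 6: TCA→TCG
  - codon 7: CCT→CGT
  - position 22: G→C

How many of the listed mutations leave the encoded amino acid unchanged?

2

Codon 2: TCT (Ser) → TTT (Phe) — missense.
Codon 3: GCG (Ala) → CCG (Pro) — missense.
Codon 4: CAC (His) → GAC (Asp) — missense.
Codon 5: AAG (Lys) → AAA (Lys) — synonymous.
Codon 6: TCA (Ser) → TCG (Ser) — synonymous.
Codon 7: CCT (Pro) → CGT (Arg) — missense.
Codon 8: GGA (Gly) → CGA (Arg) — missense.
Synonymous: 2 of 7.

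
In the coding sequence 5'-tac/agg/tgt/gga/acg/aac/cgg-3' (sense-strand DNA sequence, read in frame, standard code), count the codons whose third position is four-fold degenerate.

Codon 1 TAC (Tyr): third position 2-fold.
Codon 2 AGG (Arg): third position 2-fold.
Codon 3 TGT (Cys): third position 2-fold.
Codon 4 GGA (Gly): third position 4-fold.
Codon 5 ACG (Thr): third position 4-fold.
Codon 6 AAC (Asn): third position 2-fold.
Codon 7 CGG (Arg): third position 4-fold.
Four-fold degenerate third positions: 3.

3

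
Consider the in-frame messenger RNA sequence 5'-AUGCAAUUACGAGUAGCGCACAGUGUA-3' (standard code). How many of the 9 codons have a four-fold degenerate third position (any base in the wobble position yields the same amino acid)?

Codon 1 AUG (Met): third position 1-fold.
Codon 2 CAA (Gln): third position 2-fold.
Codon 3 UUA (Leu): third position 2-fold.
Codon 4 CGA (Arg): third position 4-fold.
Codon 5 GUA (Val): third position 4-fold.
Codon 6 GCG (Ala): third position 4-fold.
Codon 7 CAC (His): third position 2-fold.
Codon 8 AGU (Ser): third position 2-fold.
Codon 9 GUA (Val): third position 4-fold.
Four-fold degenerate third positions: 4.

4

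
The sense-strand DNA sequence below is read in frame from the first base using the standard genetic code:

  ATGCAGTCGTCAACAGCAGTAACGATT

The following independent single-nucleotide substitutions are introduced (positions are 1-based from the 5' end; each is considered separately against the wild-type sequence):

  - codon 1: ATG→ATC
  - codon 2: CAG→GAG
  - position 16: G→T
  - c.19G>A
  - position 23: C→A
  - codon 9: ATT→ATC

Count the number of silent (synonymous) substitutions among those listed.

1

Codon 1: ATG (Met) → ATC (Ile) — missense.
Codon 2: CAG (Gln) → GAG (Glu) — missense.
Codon 6: GCA (Ala) → TCA (Ser) — missense.
Codon 7: GTA (Val) → ATA (Ile) — missense.
Codon 8: ACG (Thr) → AAG (Lys) — missense.
Codon 9: ATT (Ile) → ATC (Ile) — synonymous.
Synonymous: 1 of 6.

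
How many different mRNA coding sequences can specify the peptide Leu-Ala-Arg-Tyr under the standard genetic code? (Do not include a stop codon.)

288

Leu: 6 codons.
Ala: 4 codons.
Arg: 6 codons.
Tyr: 2 codons.
6 × 4 × 6 × 2 = 288.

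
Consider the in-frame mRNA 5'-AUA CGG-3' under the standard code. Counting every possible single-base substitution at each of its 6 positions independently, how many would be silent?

Codon 1 (AUA, Ile): 2 synonymous substitutions.
Codon 2 (CGG, Arg): 4 synonymous substitutions.
Total: 2 + 4 = 6.

6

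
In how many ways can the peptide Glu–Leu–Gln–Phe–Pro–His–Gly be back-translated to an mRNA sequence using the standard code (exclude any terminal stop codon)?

Glu: 2 codons.
Leu: 6 codons.
Gln: 2 codons.
Phe: 2 codons.
Pro: 4 codons.
His: 2 codons.
Gly: 4 codons.
2 × 6 × 2 × 2 × 4 × 2 × 4 = 1536.

1536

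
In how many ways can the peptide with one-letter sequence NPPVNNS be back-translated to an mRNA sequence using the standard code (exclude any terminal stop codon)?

3072

Asn: 2 codons.
Pro: 4 codons.
Pro: 4 codons.
Val: 4 codons.
Asn: 2 codons.
Asn: 2 codons.
Ser: 6 codons.
2 × 4 × 4 × 4 × 2 × 2 × 6 = 3072.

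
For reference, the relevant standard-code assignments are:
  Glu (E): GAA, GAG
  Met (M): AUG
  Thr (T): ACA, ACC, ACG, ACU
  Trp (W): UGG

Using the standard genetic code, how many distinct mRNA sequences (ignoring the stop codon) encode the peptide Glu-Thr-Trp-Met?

Glu: 2 codons.
Thr: 4 codons.
Trp: 1 codon.
Met: 1 codon.
2 × 4 × 1 × 1 = 8.

8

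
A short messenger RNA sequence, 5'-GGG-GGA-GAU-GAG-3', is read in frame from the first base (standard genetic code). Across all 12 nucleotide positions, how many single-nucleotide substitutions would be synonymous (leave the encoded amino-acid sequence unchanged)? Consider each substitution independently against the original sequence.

Codon 1 (GGG, Gly): 3 synonymous substitutions.
Codon 2 (GGA, Gly): 3 synonymous substitutions.
Codon 3 (GAU, Asp): 1 synonymous substitution.
Codon 4 (GAG, Glu): 1 synonymous substitution.
Total: 3 + 3 + 1 + 1 = 8.

8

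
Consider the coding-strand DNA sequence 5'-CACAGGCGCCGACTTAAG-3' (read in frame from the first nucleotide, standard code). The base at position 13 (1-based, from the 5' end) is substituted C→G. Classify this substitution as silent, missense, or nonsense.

Position 13 falls in codon 5: CTT → Leu.
After the substitution the codon is GTT → Val.
Leu ≠ Val, so this is a missense mutation.

missense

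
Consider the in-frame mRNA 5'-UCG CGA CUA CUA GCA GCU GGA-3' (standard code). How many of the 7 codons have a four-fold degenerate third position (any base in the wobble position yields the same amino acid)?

Codon 1 UCG (Ser): third position 4-fold.
Codon 2 CGA (Arg): third position 4-fold.
Codon 3 CUA (Leu): third position 4-fold.
Codon 4 CUA (Leu): third position 4-fold.
Codon 5 GCA (Ala): third position 4-fold.
Codon 6 GCU (Ala): third position 4-fold.
Codon 7 GGA (Gly): third position 4-fold.
Four-fold degenerate third positions: 7.

7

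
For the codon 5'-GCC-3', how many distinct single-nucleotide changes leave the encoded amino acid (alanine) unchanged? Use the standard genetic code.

3

Position 1: none → 0 synonymous.
Position 2: none → 0 synonymous.
Position 3: GCU, GCA, GCG → 3 synonymous.
Total: 0 + 0 + 3 = 3.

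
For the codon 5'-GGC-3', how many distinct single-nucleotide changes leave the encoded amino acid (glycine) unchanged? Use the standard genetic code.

3

Position 1: none → 0 synonymous.
Position 2: none → 0 synonymous.
Position 3: GGT, GGA, GGG → 3 synonymous.
Total: 0 + 0 + 3 = 3.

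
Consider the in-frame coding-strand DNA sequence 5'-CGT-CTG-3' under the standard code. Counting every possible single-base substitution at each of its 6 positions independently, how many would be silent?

7

Codon 1 (CGT, Arg): 3 synonymous substitutions.
Codon 2 (CTG, Leu): 4 synonymous substitutions.
Total: 3 + 4 = 7.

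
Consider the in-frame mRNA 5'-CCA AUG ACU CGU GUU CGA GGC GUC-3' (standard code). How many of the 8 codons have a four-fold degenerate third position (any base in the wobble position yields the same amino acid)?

7

Codon 1 CCA (Pro): third position 4-fold.
Codon 2 AUG (Met): third position 1-fold.
Codon 3 ACU (Thr): third position 4-fold.
Codon 4 CGU (Arg): third position 4-fold.
Codon 5 GUU (Val): third position 4-fold.
Codon 6 CGA (Arg): third position 4-fold.
Codon 7 GGC (Gly): third position 4-fold.
Codon 8 GUC (Val): third position 4-fold.
Four-fold degenerate third positions: 7.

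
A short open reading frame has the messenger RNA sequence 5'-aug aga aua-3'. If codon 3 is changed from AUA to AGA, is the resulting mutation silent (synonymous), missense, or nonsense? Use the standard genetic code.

missense

Position 8 falls in codon 3: AUA → Ile.
After the substitution the codon is AGA → Arg.
Ile ≠ Arg, so this is a missense mutation.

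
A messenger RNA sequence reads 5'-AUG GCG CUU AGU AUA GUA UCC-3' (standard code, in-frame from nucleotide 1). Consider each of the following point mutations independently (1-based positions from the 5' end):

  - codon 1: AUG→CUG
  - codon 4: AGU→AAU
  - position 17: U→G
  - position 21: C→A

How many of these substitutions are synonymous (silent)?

Codon 1: AUG (Met) → CUG (Leu) — missense.
Codon 4: AGU (Ser) → AAU (Asn) — missense.
Codon 6: GUA (Val) → GGA (Gly) — missense.
Codon 7: UCC (Ser) → UCA (Ser) — synonymous.
Synonymous: 1 of 4.

1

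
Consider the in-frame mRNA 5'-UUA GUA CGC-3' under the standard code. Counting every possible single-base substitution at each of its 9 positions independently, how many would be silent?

8

Codon 1 (UUA, Leu): 2 synonymous substitutions.
Codon 2 (GUA, Val): 3 synonymous substitutions.
Codon 3 (CGC, Arg): 3 synonymous substitutions.
Total: 2 + 3 + 3 = 8.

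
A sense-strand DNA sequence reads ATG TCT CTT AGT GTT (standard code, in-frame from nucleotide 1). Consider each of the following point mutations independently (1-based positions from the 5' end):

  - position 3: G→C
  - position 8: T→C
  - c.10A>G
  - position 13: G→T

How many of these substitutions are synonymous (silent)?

Codon 1: ATG (Met) → ATC (Ile) — missense.
Codon 3: CTT (Leu) → CCT (Pro) — missense.
Codon 4: AGT (Ser) → GGT (Gly) — missense.
Codon 5: GTT (Val) → TTT (Phe) — missense.
Synonymous: 0 of 4.

0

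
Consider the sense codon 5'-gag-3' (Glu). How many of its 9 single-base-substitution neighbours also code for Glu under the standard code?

Position 1: none → 0 synonymous.
Position 2: none → 0 synonymous.
Position 3: GAA → 1 synonymous.
Total: 0 + 0 + 1 = 1.

1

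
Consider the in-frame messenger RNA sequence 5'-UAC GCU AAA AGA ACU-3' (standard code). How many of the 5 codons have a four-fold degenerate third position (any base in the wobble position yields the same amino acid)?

2

Codon 1 UAC (Tyr): third position 2-fold.
Codon 2 GCU (Ala): third position 4-fold.
Codon 3 AAA (Lys): third position 2-fold.
Codon 4 AGA (Arg): third position 2-fold.
Codon 5 ACU (Thr): third position 4-fold.
Four-fold degenerate third positions: 2.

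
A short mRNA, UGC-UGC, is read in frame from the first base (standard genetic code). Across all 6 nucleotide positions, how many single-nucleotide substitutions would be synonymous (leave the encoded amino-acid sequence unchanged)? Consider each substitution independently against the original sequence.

Codon 1 (UGC, Cys): 1 synonymous substitution.
Codon 2 (UGC, Cys): 1 synonymous substitution.
Total: 1 + 1 = 2.

2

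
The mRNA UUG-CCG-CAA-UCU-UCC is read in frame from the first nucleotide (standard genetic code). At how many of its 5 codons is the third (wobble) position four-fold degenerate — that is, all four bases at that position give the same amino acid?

3

Codon 1 UUG (Leu): third position 2-fold.
Codon 2 CCG (Pro): third position 4-fold.
Codon 3 CAA (Gln): third position 2-fold.
Codon 4 UCU (Ser): third position 4-fold.
Codon 5 UCC (Ser): third position 4-fold.
Four-fold degenerate third positions: 3.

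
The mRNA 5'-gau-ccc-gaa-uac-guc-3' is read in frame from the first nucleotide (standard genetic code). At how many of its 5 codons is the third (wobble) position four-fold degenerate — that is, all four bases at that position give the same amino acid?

Codon 1 GAU (Asp): third position 2-fold.
Codon 2 CCC (Pro): third position 4-fold.
Codon 3 GAA (Glu): third position 2-fold.
Codon 4 UAC (Tyr): third position 2-fold.
Codon 5 GUC (Val): third position 4-fold.
Four-fold degenerate third positions: 2.

2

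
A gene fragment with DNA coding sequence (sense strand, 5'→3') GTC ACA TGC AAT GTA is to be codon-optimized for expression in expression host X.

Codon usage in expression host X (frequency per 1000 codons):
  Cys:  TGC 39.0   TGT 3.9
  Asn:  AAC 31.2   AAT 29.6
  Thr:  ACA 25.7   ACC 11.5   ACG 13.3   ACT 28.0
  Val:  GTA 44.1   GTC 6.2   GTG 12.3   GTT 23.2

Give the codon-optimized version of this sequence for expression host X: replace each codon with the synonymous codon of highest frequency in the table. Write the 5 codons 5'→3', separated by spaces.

GTA ACT TGC AAC GTA

Codon 1 (Val): best is GTA at 44.1.
Codon 2 (Thr): best is ACT at 28.0.
Codon 3 (Cys): best is TGC at 39.0.
Codon 4 (Asn): best is AAC at 31.2.
Codon 5 (Val): best is GTA at 44.1.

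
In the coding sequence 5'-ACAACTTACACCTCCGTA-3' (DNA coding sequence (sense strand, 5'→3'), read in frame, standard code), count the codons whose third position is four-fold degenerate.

5

Codon 1 ACA (Thr): third position 4-fold.
Codon 2 ACT (Thr): third position 4-fold.
Codon 3 TAC (Tyr): third position 2-fold.
Codon 4 ACC (Thr): third position 4-fold.
Codon 5 TCC (Ser): third position 4-fold.
Codon 6 GTA (Val): third position 4-fold.
Four-fold degenerate third positions: 5.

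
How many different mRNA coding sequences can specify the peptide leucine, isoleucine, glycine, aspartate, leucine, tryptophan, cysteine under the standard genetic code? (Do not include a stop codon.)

1728

Leu: 6 codons.
Ile: 3 codons.
Gly: 4 codons.
Asp: 2 codons.
Leu: 6 codons.
Trp: 1 codon.
Cys: 2 codons.
6 × 3 × 4 × 2 × 6 × 1 × 2 = 1728.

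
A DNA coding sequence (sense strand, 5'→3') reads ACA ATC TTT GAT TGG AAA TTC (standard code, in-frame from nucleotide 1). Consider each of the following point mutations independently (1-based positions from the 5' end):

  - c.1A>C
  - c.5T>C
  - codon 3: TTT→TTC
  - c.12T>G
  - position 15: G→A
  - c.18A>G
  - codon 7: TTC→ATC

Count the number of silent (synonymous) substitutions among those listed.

2

Codon 1: ACA (Thr) → CCA (Pro) — missense.
Codon 2: ATC (Ile) → ACC (Thr) — missense.
Codon 3: TTT (Phe) → TTC (Phe) — synonymous.
Codon 4: GAT (Asp) → GAG (Glu) — missense.
Codon 5: TGG (Trp) → TGA (Stop) — nonsense.
Codon 6: AAA (Lys) → AAG (Lys) — synonymous.
Codon 7: TTC (Phe) → ATC (Ile) — missense.
Synonymous: 2 of 7.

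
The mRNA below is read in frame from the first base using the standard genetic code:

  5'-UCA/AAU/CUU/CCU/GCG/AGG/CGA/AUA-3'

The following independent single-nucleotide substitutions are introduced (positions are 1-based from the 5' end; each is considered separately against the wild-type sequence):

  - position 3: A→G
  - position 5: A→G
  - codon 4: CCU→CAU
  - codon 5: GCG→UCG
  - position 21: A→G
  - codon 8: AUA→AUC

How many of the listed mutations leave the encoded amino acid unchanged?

Codon 1: UCA (Ser) → UCG (Ser) — synonymous.
Codon 2: AAU (Asn) → AGU (Ser) — missense.
Codon 4: CCU (Pro) → CAU (His) — missense.
Codon 5: GCG (Ala) → UCG (Ser) — missense.
Codon 7: CGA (Arg) → CGG (Arg) — synonymous.
Codon 8: AUA (Ile) → AUC (Ile) — synonymous.
Synonymous: 3 of 6.

3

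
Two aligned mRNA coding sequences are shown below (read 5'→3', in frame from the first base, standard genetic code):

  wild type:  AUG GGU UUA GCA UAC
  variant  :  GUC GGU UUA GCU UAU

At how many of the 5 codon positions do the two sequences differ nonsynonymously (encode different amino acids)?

Codon 1: AUG Met / GUC Val — nonsynonymous.
Codon 2: GGU Gly / GGU Gly — identical.
Codon 3: UUA Leu / UUA Leu — identical.
Codon 4: GCA Ala / GCU Ala — synonymous.
Codon 5: UAC Tyr / UAU Tyr — synonymous.
Nonsynonymous differences: 1.

1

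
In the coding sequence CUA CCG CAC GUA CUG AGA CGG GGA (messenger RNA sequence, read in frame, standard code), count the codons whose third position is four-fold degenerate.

6

Codon 1 CUA (Leu): third position 4-fold.
Codon 2 CCG (Pro): third position 4-fold.
Codon 3 CAC (His): third position 2-fold.
Codon 4 GUA (Val): third position 4-fold.
Codon 5 CUG (Leu): third position 4-fold.
Codon 6 AGA (Arg): third position 2-fold.
Codon 7 CGG (Arg): third position 4-fold.
Codon 8 GGA (Gly): third position 4-fold.
Four-fold degenerate third positions: 6.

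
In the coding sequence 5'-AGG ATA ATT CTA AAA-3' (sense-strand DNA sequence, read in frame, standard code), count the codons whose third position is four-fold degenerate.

1

Codon 1 AGG (Arg): third position 2-fold.
Codon 2 ATA (Ile): third position 3-fold.
Codon 3 ATT (Ile): third position 3-fold.
Codon 4 CTA (Leu): third position 4-fold.
Codon 5 AAA (Lys): third position 2-fold.
Four-fold degenerate third positions: 1.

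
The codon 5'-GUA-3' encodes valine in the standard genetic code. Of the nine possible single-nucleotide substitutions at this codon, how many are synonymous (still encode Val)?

3

Position 1: none → 0 synonymous.
Position 2: none → 0 synonymous.
Position 3: GUU, GUC, GUG → 3 synonymous.
Total: 0 + 0 + 3 = 3.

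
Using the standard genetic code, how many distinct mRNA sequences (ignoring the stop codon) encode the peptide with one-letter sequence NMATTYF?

512

Asn: 2 codons.
Met: 1 codon.
Ala: 4 codons.
Thr: 4 codons.
Thr: 4 codons.
Tyr: 2 codons.
Phe: 2 codons.
2 × 1 × 4 × 4 × 4 × 2 × 2 = 512.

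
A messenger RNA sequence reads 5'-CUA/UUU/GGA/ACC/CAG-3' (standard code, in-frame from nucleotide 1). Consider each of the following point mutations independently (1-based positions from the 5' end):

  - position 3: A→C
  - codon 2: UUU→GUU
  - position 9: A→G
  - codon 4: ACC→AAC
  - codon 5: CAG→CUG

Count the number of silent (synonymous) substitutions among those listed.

2

Codon 1: CUA (Leu) → CUC (Leu) — synonymous.
Codon 2: UUU (Phe) → GUU (Val) — missense.
Codon 3: GGA (Gly) → GGG (Gly) — synonymous.
Codon 4: ACC (Thr) → AAC (Asn) — missense.
Codon 5: CAG (Gln) → CUG (Leu) — missense.
Synonymous: 2 of 5.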